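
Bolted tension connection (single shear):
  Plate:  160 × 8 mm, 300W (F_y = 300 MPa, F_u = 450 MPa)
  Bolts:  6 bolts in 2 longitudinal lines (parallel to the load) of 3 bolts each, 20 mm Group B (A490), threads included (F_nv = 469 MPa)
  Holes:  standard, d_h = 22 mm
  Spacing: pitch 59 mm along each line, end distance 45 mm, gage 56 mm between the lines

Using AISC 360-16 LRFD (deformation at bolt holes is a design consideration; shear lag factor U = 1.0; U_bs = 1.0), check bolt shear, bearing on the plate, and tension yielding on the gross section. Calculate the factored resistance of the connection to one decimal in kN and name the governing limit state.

345.6 kN (gross-section yield governs)

Bolt shear: A_b = π(20)²/4 = 314.16 mm². φR_n = 0.75 × 469 × 314.16 × 6 × 1 = 663.0 kN.
Bearing (8 mm plate, F_u = 450 MPa): end bolts L_c = 45 − 22/2 = 34, R_n = min(1.2×34×8×450, 2.4×20×8×450) = 146.88 kN/bolt; interior L_c = 59 − 22 = 37, R_n = 159.84 kN/bolt. φR_n = 0.75 × (2×146.88 + 4×159.84) = 699.8 kN.
Tension yield (gross): A_g = 160×8 = 1280 mm². φR_n = 0.90 × 300 × 1280 = 345.6 kN.
Governing: min(663.0, 699.8, 345.6) = 345.6 kN → gross-section yield.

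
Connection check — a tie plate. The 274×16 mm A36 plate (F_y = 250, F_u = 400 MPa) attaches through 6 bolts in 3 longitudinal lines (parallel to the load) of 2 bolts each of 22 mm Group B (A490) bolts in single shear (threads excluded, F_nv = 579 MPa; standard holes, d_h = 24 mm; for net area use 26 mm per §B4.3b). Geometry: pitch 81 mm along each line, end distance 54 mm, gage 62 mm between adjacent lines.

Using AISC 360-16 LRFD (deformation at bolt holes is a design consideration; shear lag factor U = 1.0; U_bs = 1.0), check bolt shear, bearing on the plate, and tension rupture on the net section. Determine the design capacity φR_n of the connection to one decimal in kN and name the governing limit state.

940.8 kN (net-section rupture governs)

Bolt shear: A_b = π(22)²/4 = 380.13 mm². φR_n = 0.75 × 579 × 380.13 × 6 × 1 = 990.4 kN.
Bearing (16 mm plate, F_u = 400 MPa): end bolts L_c = 54 − 24/2 = 42, R_n = min(1.2×42×16×400, 2.4×22×16×400) = 322.56 kN/bolt; interior L_c = 81 − 24 = 57, R_n = 337.92 kN/bolt. φR_n = 0.75 × (3×322.56 + 3×337.92) = 1486.1 kN.
Tension rupture (net): A_n = (274 − 3×26)×16 = 3136 mm² (U = 1.0, A_e = A_n). φR_n = 0.75 × 400 × 3136 = 940.8 kN.
Governing: min(990.4, 1486.1, 940.8) = 940.8 kN → net-section rupture.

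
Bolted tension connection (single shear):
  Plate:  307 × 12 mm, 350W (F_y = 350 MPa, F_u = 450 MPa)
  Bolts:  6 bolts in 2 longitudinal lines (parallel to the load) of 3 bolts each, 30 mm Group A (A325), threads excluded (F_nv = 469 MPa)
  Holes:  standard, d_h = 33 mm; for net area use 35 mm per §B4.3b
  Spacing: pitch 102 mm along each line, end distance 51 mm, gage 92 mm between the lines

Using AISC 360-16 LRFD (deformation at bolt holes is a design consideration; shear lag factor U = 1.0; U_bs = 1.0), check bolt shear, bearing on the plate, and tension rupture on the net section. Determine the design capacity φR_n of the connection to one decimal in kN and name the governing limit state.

959.9 kN (net-section rupture governs)

Bolt shear: A_b = π(30)²/4 = 706.86 mm². φR_n = 0.75 × 469 × 706.86 × 6 × 1 = 1491.8 kN.
Bearing (12 mm plate, F_u = 450 MPa): end bolts L_c = 51 − 33/2 = 34.5, R_n = min(1.2×34.5×12×450, 2.4×30×12×450) = 223.56 kN/bolt; interior L_c = 102 − 33 = 69, R_n = 388.8 kN/bolt. φR_n = 0.75 × (2×223.56 + 4×388.8) = 1501.7 kN.
Tension rupture (net): A_n = (307 − 2×35)×12 = 2844 mm² (U = 1.0, A_e = A_n). φR_n = 0.75 × 450 × 2844 = 959.9 kN.
Governing: min(1491.8, 1501.7, 959.9) = 959.9 kN → net-section rupture.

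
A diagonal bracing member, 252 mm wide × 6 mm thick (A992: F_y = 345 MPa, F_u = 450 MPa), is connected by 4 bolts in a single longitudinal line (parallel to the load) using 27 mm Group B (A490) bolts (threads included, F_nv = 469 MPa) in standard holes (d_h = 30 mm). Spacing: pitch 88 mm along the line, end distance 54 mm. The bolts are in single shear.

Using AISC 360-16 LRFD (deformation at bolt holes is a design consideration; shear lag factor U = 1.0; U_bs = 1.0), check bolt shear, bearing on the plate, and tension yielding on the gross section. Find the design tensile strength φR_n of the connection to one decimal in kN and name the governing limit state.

Bolt shear: A_b = π(27)²/4 = 572.56 mm². φR_n = 0.75 × 469 × 572.56 × 4 × 1 = 805.6 kN.
Bearing (6 mm plate, F_u = 450 MPa): end bolts L_c = 54 − 30/2 = 39, R_n = min(1.2×39×6×450, 2.4×27×6×450) = 126.36 kN/bolt; interior L_c = 88 − 30 = 58, R_n = 174.96 kN/bolt. φR_n = 0.75 × (1×126.36 + 3×174.96) = 488.4 kN.
Tension yield (gross): A_g = 252×6 = 1512 mm². φR_n = 0.90 × 345 × 1512 = 469.5 kN.
Governing: min(805.6, 488.4, 469.5) = 469.5 kN → gross-section yield.

469.5 kN (gross-section yield governs)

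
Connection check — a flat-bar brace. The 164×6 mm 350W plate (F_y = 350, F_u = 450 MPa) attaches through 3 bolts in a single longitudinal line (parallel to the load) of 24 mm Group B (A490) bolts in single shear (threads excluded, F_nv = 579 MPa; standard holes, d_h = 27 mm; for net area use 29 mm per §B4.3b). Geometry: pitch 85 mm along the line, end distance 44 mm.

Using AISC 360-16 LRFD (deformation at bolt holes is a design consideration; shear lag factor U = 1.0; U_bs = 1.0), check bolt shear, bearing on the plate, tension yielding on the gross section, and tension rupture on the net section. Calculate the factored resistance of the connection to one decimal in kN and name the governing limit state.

273.4 kN (net-section rupture governs)

Bolt shear: A_b = π(24)²/4 = 452.39 mm². φR_n = 0.75 × 579 × 452.39 × 3 × 1 = 589.4 kN.
Bearing (6 mm plate, F_u = 450 MPa): end bolts L_c = 44 − 27/2 = 30.5, R_n = min(1.2×30.5×6×450, 2.4×24×6×450) = 98.82 kN/bolt; interior L_c = 85 − 27 = 58, R_n = 155.52 kN/bolt. φR_n = 0.75 × (1×98.82 + 2×155.52) = 307.4 kN.
Tension yield (gross): A_g = 164×6 = 984 mm². φR_n = 0.90 × 350 × 984 = 310.0 kN.
Tension rupture (net): A_n = (164 − 1×29)×6 = 810 mm² (U = 1.0, A_e = A_n). φR_n = 0.75 × 450 × 810 = 273.4 kN.
Governing: min(589.4, 307.4, 310.0, 273.4) = 273.4 kN → net-section rupture.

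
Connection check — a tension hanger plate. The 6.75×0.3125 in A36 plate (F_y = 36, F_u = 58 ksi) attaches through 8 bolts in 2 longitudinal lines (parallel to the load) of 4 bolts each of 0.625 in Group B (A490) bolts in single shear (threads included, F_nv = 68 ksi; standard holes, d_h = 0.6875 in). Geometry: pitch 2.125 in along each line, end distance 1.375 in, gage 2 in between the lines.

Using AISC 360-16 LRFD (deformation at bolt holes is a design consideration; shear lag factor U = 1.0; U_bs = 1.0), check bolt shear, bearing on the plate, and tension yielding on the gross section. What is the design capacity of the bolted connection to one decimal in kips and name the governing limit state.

68.3 kips (gross-section yield governs)

Bolt shear: A_b = π(0.625)²/4 = 0.3068 in². φR_n = 0.75 × 68 × 0.3068 × 8 × 1 = 125.2 kips.
Bearing (0.3125 in plate, F_u = 58 ksi): end bolts L_c = 1.375 − 0.6875/2 = 1.03125, R_n = min(1.2×1.03125×0.3125×58, 2.4×0.625×0.3125×58) = 22.43 kips/bolt; interior L_c = 2.125 − 0.6875 = 1.4375, R_n = 27.188 kips/bolt. φR_n = 0.75 × (2×22.43 + 6×27.188) = 156.0 kips.
Tension yield (gross): A_g = 6.75×0.3125 = 2.1094 in². φR_n = 0.90 × 36 × 2.1094 = 68.3 kips.
Governing: min(125.2, 156.0, 68.3) = 68.3 kips → gross-section yield.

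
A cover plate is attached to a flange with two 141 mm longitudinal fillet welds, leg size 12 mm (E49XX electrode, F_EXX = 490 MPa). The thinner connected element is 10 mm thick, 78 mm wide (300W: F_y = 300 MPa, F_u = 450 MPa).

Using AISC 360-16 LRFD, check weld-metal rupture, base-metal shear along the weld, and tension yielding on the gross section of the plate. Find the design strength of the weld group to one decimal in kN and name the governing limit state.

210.6 kN (gross-section yield governs)

Weld metal: throat = 0.707×12 = 8.484 mm, L = 2×141 = 282 mm. φR_n = 0.75 × 0.6 × 490 × 8.484 × 282 = 527.5 kN.
Base metal shear (10 mm plate): yield φR_n = 1.0×0.6×300×10×282 = 507.6 kN; rupture φR_n = 0.75×0.6×450×10×282 = 571.1 kN; take 507.6 kN (yield).
Tension yield (gross): A_g = 78×10 = 780 mm². φR_n = 0.90 × 300 × 780 = 210.6 kN.
Governing: min(527.5, 507.6, 210.6) = 210.6 kN → gross-section yield.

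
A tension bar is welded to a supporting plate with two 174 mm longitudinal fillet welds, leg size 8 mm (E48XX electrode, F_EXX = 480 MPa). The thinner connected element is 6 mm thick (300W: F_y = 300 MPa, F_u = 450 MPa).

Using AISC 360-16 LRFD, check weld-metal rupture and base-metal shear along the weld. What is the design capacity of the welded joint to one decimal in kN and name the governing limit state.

Weld metal: throat = 0.707×8 = 5.656 mm, L = 2×174 = 348 mm. φR_n = 0.75 × 0.6 × 480 × 5.656 × 348 = 425.2 kN.
Base metal shear (6 mm plate): yield φR_n = 1.0×0.6×300×6×348 = 375.8 kN; rupture φR_n = 0.75×0.6×450×6×348 = 422.8 kN; take 375.8 kN (yield).
Governing: min(425.2, 375.8) = 375.8 kN → base-metal shear.

375.8 kN (base-metal shear governs)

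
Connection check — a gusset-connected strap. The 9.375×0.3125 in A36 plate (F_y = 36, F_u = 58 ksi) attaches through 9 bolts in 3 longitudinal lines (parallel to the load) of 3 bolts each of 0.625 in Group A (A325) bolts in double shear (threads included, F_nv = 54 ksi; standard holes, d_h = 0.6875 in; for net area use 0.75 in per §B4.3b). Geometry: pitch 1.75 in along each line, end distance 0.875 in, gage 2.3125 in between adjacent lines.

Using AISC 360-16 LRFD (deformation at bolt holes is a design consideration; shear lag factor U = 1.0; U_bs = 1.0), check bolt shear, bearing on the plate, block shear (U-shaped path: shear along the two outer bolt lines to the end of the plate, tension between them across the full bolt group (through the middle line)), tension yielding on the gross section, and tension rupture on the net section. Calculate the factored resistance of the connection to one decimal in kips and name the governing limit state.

Bolt shear: A_b = π(0.625)²/4 = 0.3068 in². φR_n = 0.75 × 54 × 0.3068 × 9 × 2 = 223.7 kips.
Bearing (0.3125 in plate, F_u = 58 ksi): end bolts L_c = 0.875 − 0.6875/2 = 0.53125, R_n = min(1.2×0.53125×0.3125×58, 2.4×0.625×0.3125×58) = 11.555 kips/bolt; interior L_c = 1.75 − 0.6875 = 1.0625, R_n = 23.109 kips/bolt. φR_n = 0.75 × (3×11.555 + 6×23.109) = 130.0 kips.
Block shear: shear path 2×[0.875+2×1.75] = 2×4.375 in, A_gv = 2.7344, A_nv = 2×(4.375 − 2.5×0.75)×0.3125 = 1.5625 in²; tension across gage: (4.625 − 2×0.75)×0.3125 = 0.97656 in². R_n = min(0.6×58×1.5625, 0.6×36×2.7344) + 1.0×58×0.97656 = min(54.375, 59.063) + 56.64 = 111.02 kips. φR_n = 0.75 × 111.02 = 83.3 kips.
Tension yield (gross): A_g = 9.375×0.3125 = 2.9297 in². φR_n = 0.90 × 36 × 2.9297 = 94.9 kips.
Tension rupture (net): A_n = (9.375 − 3×0.75)×0.3125 = 2.2266 in² (U = 1.0, A_e = A_n). φR_n = 0.75 × 58 × 2.2266 = 96.9 kips.
Governing: min(223.7, 130.0, 83.3, 94.9, 96.9) = 83.3 kips → block shear.

83.3 kips (block shear governs)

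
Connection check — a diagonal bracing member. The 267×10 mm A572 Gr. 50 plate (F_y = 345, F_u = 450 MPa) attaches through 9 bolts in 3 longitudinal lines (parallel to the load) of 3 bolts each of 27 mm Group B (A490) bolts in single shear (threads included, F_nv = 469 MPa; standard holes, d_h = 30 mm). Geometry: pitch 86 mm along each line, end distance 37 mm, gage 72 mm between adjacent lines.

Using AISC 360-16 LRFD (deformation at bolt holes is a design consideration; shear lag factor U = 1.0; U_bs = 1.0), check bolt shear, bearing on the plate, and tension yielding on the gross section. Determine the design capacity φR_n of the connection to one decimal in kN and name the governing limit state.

829.0 kN (gross-section yield governs)

Bolt shear: A_b = π(27)²/4 = 572.56 mm². φR_n = 0.75 × 469 × 572.56 × 9 × 1 = 1812.6 kN.
Bearing (10 mm plate, F_u = 450 MPa): end bolts L_c = 37 − 30/2 = 22, R_n = min(1.2×22×10×450, 2.4×27×10×450) = 118.8 kN/bolt; interior L_c = 86 − 30 = 56, R_n = 291.6 kN/bolt. φR_n = 0.75 × (3×118.8 + 6×291.6) = 1579.5 kN.
Tension yield (gross): A_g = 267×10 = 2670 mm². φR_n = 0.90 × 345 × 2670 = 829.0 kN.
Governing: min(1812.6, 1579.5, 829.0) = 829.0 kN → gross-section yield.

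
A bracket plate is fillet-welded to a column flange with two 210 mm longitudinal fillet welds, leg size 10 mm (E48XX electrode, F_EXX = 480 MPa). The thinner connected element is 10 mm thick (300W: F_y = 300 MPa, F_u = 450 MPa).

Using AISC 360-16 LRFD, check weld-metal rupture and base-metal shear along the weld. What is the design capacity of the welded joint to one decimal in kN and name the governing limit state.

641.4 kN (weld metal governs)

Weld metal: throat = 0.707×10 = 7.07 mm, L = 2×210 = 420 mm. φR_n = 0.75 × 0.6 × 480 × 7.07 × 420 = 641.4 kN.
Base metal shear (10 mm plate): yield φR_n = 1.0×0.6×300×10×420 = 756.0 kN; rupture φR_n = 0.75×0.6×450×10×420 = 850.5 kN; take 756.0 kN (yield).
Governing: min(641.4, 756.0) = 641.4 kN → weld metal.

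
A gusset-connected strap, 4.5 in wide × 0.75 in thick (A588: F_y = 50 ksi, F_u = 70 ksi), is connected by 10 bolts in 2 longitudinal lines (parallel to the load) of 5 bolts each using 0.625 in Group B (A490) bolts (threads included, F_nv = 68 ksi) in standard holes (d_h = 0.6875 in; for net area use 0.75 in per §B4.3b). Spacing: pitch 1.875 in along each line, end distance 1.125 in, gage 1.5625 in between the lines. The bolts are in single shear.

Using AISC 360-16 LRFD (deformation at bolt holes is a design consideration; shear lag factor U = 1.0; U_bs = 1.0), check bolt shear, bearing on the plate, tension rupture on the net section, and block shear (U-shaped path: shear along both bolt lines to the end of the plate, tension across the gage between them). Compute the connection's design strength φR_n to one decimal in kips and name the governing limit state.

118.1 kips (net-section rupture governs)

Bolt shear: A_b = π(0.625)²/4 = 0.3068 in². φR_n = 0.75 × 68 × 0.3068 × 10 × 1 = 156.5 kips.
Bearing (0.75 in plate, F_u = 70 ksi): end bolts L_c = 1.125 − 0.6875/2 = 0.78125, R_n = min(1.2×0.78125×0.75×70, 2.4×0.625×0.75×70) = 49.219 kips/bolt; interior L_c = 1.875 − 0.6875 = 1.1875, R_n = 74.813 kips/bolt. φR_n = 0.75 × (2×49.219 + 8×74.813) = 522.7 kips.
Tension rupture (net): A_n = (4.5 − 2×0.75)×0.75 = 2.25 in² (U = 1.0, A_e = A_n). φR_n = 0.75 × 70 × 2.25 = 118.1 kips.
Block shear: shear path 2×[1.125+4×1.875] = 2×8.625 in, A_gv = 12.938, A_nv = 2×(8.625 − 4.5×0.75)×0.75 = 7.875 in²; tension across gage: (1.5625 − 1×0.75)×0.75 = 0.60938 in². R_n = min(0.6×70×7.875, 0.6×50×12.938) + 1.0×70×0.60938 = min(330.75, 388.14) + 42.657 = 373.41 kips. φR_n = 0.75 × 373.41 = 280.1 kips.
Governing: min(156.5, 522.7, 118.1, 280.1) = 118.1 kips → net-section rupture.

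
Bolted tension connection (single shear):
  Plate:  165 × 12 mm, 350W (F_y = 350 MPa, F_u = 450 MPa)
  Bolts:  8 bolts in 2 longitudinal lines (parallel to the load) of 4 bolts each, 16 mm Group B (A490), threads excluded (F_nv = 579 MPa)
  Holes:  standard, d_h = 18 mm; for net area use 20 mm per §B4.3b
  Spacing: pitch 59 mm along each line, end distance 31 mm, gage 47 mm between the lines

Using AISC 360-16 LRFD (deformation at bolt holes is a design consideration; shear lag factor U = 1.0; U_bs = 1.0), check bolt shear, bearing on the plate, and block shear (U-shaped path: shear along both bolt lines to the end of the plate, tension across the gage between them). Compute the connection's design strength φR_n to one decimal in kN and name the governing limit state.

Bolt shear: A_b = π(16)²/4 = 201.06 mm². φR_n = 0.75 × 579 × 201.06 × 8 × 1 = 698.5 kN.
Bearing (12 mm plate, F_u = 450 MPa): end bolts L_c = 31 − 18/2 = 22, R_n = min(1.2×22×12×450, 2.4×16×12×450) = 142.56 kN/bolt; interior L_c = 59 − 18 = 41, R_n = 207.36 kN/bolt. φR_n = 0.75 × (2×142.56 + 6×207.36) = 1147.0 kN.
Block shear: shear path 2×[31+3×59] = 2×208 mm, A_gv = 4992, A_nv = 2×(208 − 3.5×20)×12 = 3312 mm²; tension across gage: (47 − 1×20)×12 = 324 mm². R_n = min(0.6×450×3312, 0.6×350×4992) + 1.0×450×324 = min(894.24, 1048.3) + 145.8 = 1040 kN. φR_n = 0.75 × 1040 = 780.0 kN.
Governing: min(698.5, 1147.0, 780.0) = 698.5 kN → bolt shear.

698.5 kN (bolt shear governs)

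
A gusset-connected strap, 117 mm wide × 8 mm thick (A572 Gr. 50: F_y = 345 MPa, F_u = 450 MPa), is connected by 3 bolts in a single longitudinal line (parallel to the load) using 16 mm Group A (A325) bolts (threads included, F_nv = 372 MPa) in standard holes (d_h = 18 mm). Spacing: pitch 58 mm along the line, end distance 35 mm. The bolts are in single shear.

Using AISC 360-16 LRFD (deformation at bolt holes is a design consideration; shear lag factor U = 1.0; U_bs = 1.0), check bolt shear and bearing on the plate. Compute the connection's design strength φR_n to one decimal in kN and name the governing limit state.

168.3 kN (bolt shear governs)

Bolt shear: A_b = π(16)²/4 = 201.06 mm². φR_n = 0.75 × 372 × 201.06 × 3 × 1 = 168.3 kN.
Bearing (8 mm plate, F_u = 450 MPa): end bolts L_c = 35 − 18/2 = 26, R_n = min(1.2×26×8×450, 2.4×16×8×450) = 112.32 kN/bolt; interior L_c = 58 − 18 = 40, R_n = 138.24 kN/bolt. φR_n = 0.75 × (1×112.32 + 2×138.24) = 291.6 kN.
Governing: min(168.3, 291.6) = 168.3 kN → bolt shear.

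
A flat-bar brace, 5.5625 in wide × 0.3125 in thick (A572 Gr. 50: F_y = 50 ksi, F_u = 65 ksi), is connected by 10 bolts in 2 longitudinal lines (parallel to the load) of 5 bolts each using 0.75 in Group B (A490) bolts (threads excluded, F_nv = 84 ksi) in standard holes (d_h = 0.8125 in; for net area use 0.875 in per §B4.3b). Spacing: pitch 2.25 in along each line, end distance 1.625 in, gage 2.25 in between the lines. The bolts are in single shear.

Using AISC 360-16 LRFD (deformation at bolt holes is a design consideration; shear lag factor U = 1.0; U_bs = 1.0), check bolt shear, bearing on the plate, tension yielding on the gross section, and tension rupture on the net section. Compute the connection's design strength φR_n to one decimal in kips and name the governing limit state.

Bolt shear: A_b = π(0.75)²/4 = 0.44179 in². φR_n = 0.75 × 84 × 0.44179 × 10 × 1 = 278.3 kips.
Bearing (0.3125 in plate, F_u = 65 ksi): end bolts L_c = 1.625 − 0.8125/2 = 1.21875, R_n = min(1.2×1.21875×0.3125×65, 2.4×0.75×0.3125×65) = 29.707 kips/bolt; interior L_c = 2.25 − 0.8125 = 1.4375, R_n = 35.039 kips/bolt. φR_n = 0.75 × (2×29.707 + 8×35.039) = 254.8 kips.
Tension yield (gross): A_g = 5.5625×0.3125 = 1.7383 in². φR_n = 0.90 × 50 × 1.7383 = 78.2 kips.
Tension rupture (net): A_n = (5.5625 − 2×0.875)×0.3125 = 1.1914 in² (U = 1.0, A_e = A_n). φR_n = 0.75 × 65 × 1.1914 = 58.1 kips.
Governing: min(278.3, 254.8, 78.2, 58.1) = 58.1 kips → net-section rupture.

58.1 kips (net-section rupture governs)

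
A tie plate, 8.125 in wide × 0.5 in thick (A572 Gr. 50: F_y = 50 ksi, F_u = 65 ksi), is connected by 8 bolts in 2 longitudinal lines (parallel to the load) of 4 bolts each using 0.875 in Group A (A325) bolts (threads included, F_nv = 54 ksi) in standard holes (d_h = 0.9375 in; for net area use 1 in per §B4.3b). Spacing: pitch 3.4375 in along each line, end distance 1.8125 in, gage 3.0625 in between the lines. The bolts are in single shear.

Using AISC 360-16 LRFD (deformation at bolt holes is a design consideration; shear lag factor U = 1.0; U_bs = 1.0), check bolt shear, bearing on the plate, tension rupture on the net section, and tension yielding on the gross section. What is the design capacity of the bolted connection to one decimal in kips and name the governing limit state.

149.3 kips (net-section rupture governs)

Bolt shear: A_b = π(0.875)²/4 = 0.60132 in². φR_n = 0.75 × 54 × 0.60132 × 8 × 1 = 194.8 kips.
Bearing (0.5 in plate, F_u = 65 ksi): end bolts L_c = 1.8125 − 0.9375/2 = 1.34375, R_n = min(1.2×1.34375×0.5×65, 2.4×0.875×0.5×65) = 52.406 kips/bolt; interior L_c = 3.4375 − 0.9375 = 2.5, R_n = 68.25 kips/bolt. φR_n = 0.75 × (2×52.406 + 6×68.25) = 385.7 kips.
Tension rupture (net): A_n = (8.125 − 2×1)×0.5 = 3.0625 in² (U = 1.0, A_e = A_n). φR_n = 0.75 × 65 × 3.0625 = 149.3 kips.
Tension yield (gross): A_g = 8.125×0.5 = 4.0625 in². φR_n = 0.90 × 50 × 4.0625 = 182.8 kips.
Governing: min(194.8, 385.7, 149.3, 182.8) = 149.3 kips → net-section rupture.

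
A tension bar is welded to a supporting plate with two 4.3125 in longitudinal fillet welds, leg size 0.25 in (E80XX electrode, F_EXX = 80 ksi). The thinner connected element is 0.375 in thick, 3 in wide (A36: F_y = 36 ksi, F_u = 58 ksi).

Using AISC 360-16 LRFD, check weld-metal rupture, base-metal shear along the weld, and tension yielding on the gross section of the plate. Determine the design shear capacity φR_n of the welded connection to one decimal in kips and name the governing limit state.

Weld metal: throat = 0.707×0.25 = 0.17675 in, L = 2×4.3125 = 8.625 in. φR_n = 0.75 × 0.6 × 80 × 0.17675 × 8.625 = 54.9 kips.
Base metal shear (0.375 in plate): yield φR_n = 1.0×0.6×36×0.375×8.625 = 69.9 kips; rupture φR_n = 0.75×0.6×58×0.375×8.625 = 84.4 kips; take 69.9 kips (yield).
Tension yield (gross): A_g = 3×0.375 = 1.125 in². φR_n = 0.90 × 36 × 1.125 = 36.5 kips.
Governing: min(54.9, 69.9, 36.5) = 36.5 kips → gross-section yield.

36.5 kips (gross-section yield governs)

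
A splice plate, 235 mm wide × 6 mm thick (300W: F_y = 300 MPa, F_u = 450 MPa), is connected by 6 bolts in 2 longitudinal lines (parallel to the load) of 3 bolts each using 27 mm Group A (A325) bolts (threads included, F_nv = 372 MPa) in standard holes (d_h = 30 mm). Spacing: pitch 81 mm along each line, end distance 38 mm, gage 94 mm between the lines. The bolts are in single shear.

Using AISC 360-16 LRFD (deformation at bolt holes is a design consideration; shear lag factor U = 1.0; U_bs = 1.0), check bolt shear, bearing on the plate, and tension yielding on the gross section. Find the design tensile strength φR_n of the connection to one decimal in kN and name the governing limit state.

380.7 kN (gross-section yield governs)

Bolt shear: A_b = π(27)²/4 = 572.56 mm². φR_n = 0.75 × 372 × 572.56 × 6 × 1 = 958.5 kN.
Bearing (6 mm plate, F_u = 450 MPa): end bolts L_c = 38 − 30/2 = 23, R_n = min(1.2×23×6×450, 2.4×27×6×450) = 74.52 kN/bolt; interior L_c = 81 − 30 = 51, R_n = 165.24 kN/bolt. φR_n = 0.75 × (2×74.52 + 4×165.24) = 607.5 kN.
Tension yield (gross): A_g = 235×6 = 1410 mm². φR_n = 0.90 × 300 × 1410 = 380.7 kN.
Governing: min(958.5, 607.5, 380.7) = 380.7 kN → gross-section yield.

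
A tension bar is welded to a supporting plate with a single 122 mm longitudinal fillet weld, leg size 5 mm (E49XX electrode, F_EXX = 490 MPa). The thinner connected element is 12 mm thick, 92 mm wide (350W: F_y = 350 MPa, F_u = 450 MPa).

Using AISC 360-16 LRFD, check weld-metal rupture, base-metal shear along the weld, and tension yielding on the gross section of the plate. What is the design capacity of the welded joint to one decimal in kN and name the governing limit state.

Weld metal: throat = 0.707×5 = 3.535 mm, L = 122 mm. φR_n = 0.75 × 0.6 × 490 × 3.535 × 122 = 95.1 kN.
Base metal shear (12 mm plate): yield φR_n = 1.0×0.6×350×12×122 = 307.4 kN; rupture φR_n = 0.75×0.6×450×12×122 = 296.5 kN; take 296.5 kN (rupture).
Tension yield (gross): A_g = 92×12 = 1104 mm². φR_n = 0.90 × 350 × 1104 = 347.8 kN.
Governing: min(95.1, 296.5, 347.8) = 95.1 kN → weld metal.

95.1 kN (weld metal governs)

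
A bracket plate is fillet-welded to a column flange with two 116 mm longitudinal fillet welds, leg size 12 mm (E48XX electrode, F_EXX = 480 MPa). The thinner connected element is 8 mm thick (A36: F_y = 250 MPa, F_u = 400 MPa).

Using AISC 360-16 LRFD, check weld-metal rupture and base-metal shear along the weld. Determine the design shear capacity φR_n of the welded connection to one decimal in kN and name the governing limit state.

Weld metal: throat = 0.707×12 = 8.484 mm, L = 2×116 = 232 mm. φR_n = 0.75 × 0.6 × 480 × 8.484 × 232 = 425.2 kN.
Base metal shear (8 mm plate): yield φR_n = 1.0×0.6×250×8×232 = 278.4 kN; rupture φR_n = 0.75×0.6×400×8×232 = 334.1 kN; take 278.4 kN (yield).
Governing: min(425.2, 278.4) = 278.4 kN → base-metal shear.

278.4 kN (base-metal shear governs)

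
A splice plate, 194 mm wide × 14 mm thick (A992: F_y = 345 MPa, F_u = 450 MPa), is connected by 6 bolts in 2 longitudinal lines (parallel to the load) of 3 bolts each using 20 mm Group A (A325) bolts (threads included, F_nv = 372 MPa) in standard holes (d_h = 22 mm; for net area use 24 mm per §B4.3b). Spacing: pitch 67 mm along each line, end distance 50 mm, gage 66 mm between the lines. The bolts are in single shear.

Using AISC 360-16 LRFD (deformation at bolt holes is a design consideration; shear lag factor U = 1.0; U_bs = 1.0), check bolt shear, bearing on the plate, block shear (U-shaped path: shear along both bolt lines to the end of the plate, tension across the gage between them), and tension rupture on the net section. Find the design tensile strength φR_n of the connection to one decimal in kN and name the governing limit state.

525.9 kN (bolt shear governs)

Bolt shear: A_b = π(20)²/4 = 314.16 mm². φR_n = 0.75 × 372 × 314.16 × 6 × 1 = 525.9 kN.
Bearing (14 mm plate, F_u = 450 MPa): end bolts L_c = 50 − 22/2 = 39, R_n = min(1.2×39×14×450, 2.4×20×14×450) = 294.84 kN/bolt; interior L_c = 67 − 22 = 45, R_n = 302.4 kN/bolt. φR_n = 0.75 × (2×294.84 + 4×302.4) = 1349.5 kN.
Block shear: shear path 2×[50+2×67] = 2×184 mm, A_gv = 5152, A_nv = 2×(184 − 2.5×24)×14 = 3472 mm²; tension across gage: (66 − 1×24)×14 = 588 mm². R_n = min(0.6×450×3472, 0.6×345×5152) + 1.0×450×588 = min(937.44, 1066.5) + 264.6 = 1202 kN. φR_n = 0.75 × 1202 = 901.5 kN.
Tension rupture (net): A_n = (194 − 2×24)×14 = 2044 mm² (U = 1.0, A_e = A_n). φR_n = 0.75 × 450 × 2044 = 689.9 kN.
Governing: min(525.9, 1349.5, 901.5, 689.9) = 525.9 kN → bolt shear.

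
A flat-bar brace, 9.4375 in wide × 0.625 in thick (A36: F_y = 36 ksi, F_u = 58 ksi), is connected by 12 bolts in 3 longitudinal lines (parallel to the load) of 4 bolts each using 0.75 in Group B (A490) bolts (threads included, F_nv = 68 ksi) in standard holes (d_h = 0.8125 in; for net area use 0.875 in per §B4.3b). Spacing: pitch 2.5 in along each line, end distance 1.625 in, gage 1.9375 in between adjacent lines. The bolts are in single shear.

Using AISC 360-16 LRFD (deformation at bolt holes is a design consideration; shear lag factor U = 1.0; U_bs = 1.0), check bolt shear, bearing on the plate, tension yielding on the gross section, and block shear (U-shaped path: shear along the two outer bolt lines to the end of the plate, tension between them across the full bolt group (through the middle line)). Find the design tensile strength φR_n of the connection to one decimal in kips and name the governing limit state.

191.1 kips (gross-section yield governs)

Bolt shear: A_b = π(0.75)²/4 = 0.44179 in². φR_n = 0.75 × 68 × 0.44179 × 12 × 1 = 270.4 kips.
Bearing (0.625 in plate, F_u = 58 ksi): end bolts L_c = 1.625 − 0.8125/2 = 1.21875, R_n = min(1.2×1.21875×0.625×58, 2.4×0.75×0.625×58) = 53.016 kips/bolt; interior L_c = 2.5 − 0.8125 = 1.6875, R_n = 65.25 kips/bolt. φR_n = 0.75 × (3×53.016 + 9×65.25) = 559.7 kips.
Tension yield (gross): A_g = 9.4375×0.625 = 5.8984 in². φR_n = 0.90 × 36 × 5.8984 = 191.1 kips.
Block shear: shear path 2×[1.625+3×2.5] = 2×9.125 in, A_gv = 11.406, A_nv = 2×(9.125 − 3.5×0.875)×0.625 = 7.5781 in²; tension across gage: (3.875 − 2×0.875)×0.625 = 1.3281 in². R_n = min(0.6×58×7.5781, 0.6×36×11.406) + 1.0×58×1.3281 = min(263.72, 246.37) + 77.03 = 323.4 kips. φR_n = 0.75 × 323.4 = 242.6 kips.
Governing: min(270.4, 559.7, 191.1, 242.6) = 191.1 kips → gross-section yield.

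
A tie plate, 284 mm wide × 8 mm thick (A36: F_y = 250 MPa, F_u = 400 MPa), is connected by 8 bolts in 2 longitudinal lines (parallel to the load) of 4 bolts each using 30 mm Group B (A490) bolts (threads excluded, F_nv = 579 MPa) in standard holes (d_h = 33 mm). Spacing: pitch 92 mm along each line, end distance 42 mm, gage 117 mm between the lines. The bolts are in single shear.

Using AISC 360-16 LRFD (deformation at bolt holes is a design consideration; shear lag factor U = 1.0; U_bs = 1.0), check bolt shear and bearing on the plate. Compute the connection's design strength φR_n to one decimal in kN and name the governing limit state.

1166.4 kN (bearing governs)

Bolt shear: A_b = π(30)²/4 = 706.86 mm². φR_n = 0.75 × 579 × 706.86 × 8 × 1 = 2455.6 kN.
Bearing (8 mm plate, F_u = 400 MPa): end bolts L_c = 42 − 33/2 = 25.5, R_n = min(1.2×25.5×8×400, 2.4×30×8×400) = 97.92 kN/bolt; interior L_c = 92 − 33 = 59, R_n = 226.56 kN/bolt. φR_n = 0.75 × (2×97.92 + 6×226.56) = 1166.4 kN.
Governing: min(2455.6, 1166.4) = 1166.4 kN → bearing.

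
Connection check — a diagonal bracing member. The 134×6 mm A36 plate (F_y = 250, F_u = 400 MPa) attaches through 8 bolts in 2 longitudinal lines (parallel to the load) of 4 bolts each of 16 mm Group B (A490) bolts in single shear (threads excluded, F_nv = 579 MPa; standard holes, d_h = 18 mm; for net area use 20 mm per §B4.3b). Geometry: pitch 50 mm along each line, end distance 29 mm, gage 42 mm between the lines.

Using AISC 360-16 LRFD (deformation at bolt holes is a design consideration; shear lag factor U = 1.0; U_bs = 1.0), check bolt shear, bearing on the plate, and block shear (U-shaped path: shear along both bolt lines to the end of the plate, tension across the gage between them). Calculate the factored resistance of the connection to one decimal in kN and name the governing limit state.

Bolt shear: A_b = π(16)²/4 = 201.06 mm². φR_n = 0.75 × 579 × 201.06 × 8 × 1 = 698.5 kN.
Bearing (6 mm plate, F_u = 400 MPa): end bolts L_c = 29 − 18/2 = 20, R_n = min(1.2×20×6×400, 2.4×16×6×400) = 57.6 kN/bolt; interior L_c = 50 − 18 = 32, R_n = 92.16 kN/bolt. φR_n = 0.75 × (2×57.6 + 6×92.16) = 501.1 kN.
Block shear: shear path 2×[29+3×50] = 2×179 mm, A_gv = 2148, A_nv = 2×(179 − 3.5×20)×6 = 1308 mm²; tension across gage: (42 − 1×20)×6 = 132 mm². R_n = min(0.6×400×1308, 0.6×250×2148) + 1.0×400×132 = min(313.92, 322.2) + 52.8 = 366.72 kN. φR_n = 0.75 × 366.72 = 275.0 kN.
Governing: min(698.5, 501.1, 275.0) = 275.0 kN → block shear.

275.0 kN (block shear governs)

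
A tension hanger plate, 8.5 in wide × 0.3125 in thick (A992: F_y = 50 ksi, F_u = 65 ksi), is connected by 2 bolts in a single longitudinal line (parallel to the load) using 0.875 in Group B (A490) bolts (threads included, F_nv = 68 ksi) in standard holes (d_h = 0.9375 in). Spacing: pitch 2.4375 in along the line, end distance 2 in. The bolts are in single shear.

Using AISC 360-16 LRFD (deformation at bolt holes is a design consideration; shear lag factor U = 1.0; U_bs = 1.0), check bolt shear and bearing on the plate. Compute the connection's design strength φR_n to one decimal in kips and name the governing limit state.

Bolt shear: A_b = π(0.875)²/4 = 0.60132 in². φR_n = 0.75 × 68 × 0.60132 × 2 × 1 = 61.3 kips.
Bearing (0.3125 in plate, F_u = 65 ksi): end bolts L_c = 2 − 0.9375/2 = 1.53125, R_n = min(1.2×1.53125×0.3125×65, 2.4×0.875×0.3125×65) = 37.324 kips/bolt; interior L_c = 2.4375 − 0.9375 = 1.5, R_n = 36.563 kips/bolt. φR_n = 0.75 × (1×37.324 + 1×36.563) = 55.4 kips.
Governing: min(61.3, 55.4) = 55.4 kips → bearing.

55.4 kips (bearing governs)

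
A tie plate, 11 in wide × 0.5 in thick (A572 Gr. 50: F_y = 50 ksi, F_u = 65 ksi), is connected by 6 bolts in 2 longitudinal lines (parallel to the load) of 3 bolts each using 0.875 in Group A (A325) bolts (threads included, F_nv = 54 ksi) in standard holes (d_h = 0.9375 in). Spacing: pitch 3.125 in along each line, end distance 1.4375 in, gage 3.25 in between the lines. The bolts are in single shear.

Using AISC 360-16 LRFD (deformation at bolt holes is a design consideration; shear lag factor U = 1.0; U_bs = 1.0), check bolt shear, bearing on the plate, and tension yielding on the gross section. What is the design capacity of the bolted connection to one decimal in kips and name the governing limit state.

Bolt shear: A_b = π(0.875)²/4 = 0.60132 in². φR_n = 0.75 × 54 × 0.60132 × 6 × 1 = 146.1 kips.
Bearing (0.5 in plate, F_u = 65 ksi): end bolts L_c = 1.4375 − 0.9375/2 = 0.96875, R_n = min(1.2×0.96875×0.5×65, 2.4×0.875×0.5×65) = 37.781 kips/bolt; interior L_c = 3.125 − 0.9375 = 2.1875, R_n = 68.25 kips/bolt. φR_n = 0.75 × (2×37.781 + 4×68.25) = 261.4 kips.
Tension yield (gross): A_g = 11×0.5 = 5.5 in². φR_n = 0.90 × 50 × 5.5 = 247.5 kips.
Governing: min(146.1, 261.4, 247.5) = 146.1 kips → bolt shear.

146.1 kips (bolt shear governs)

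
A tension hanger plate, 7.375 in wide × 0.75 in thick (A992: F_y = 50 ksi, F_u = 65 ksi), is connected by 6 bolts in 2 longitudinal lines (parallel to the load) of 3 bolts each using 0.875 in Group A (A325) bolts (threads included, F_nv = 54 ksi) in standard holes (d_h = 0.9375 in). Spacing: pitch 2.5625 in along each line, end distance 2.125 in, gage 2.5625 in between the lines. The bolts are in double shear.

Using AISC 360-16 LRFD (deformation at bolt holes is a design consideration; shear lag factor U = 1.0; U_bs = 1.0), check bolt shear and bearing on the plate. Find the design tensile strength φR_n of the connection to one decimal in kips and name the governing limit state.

292.2 kips (bolt shear governs)

Bolt shear: A_b = π(0.875)²/4 = 0.60132 in². φR_n = 0.75 × 54 × 0.60132 × 6 × 2 = 292.2 kips.
Bearing (0.75 in plate, F_u = 65 ksi): end bolts L_c = 2.125 − 0.9375/2 = 1.65625, R_n = min(1.2×1.65625×0.75×65, 2.4×0.875×0.75×65) = 96.891 kips/bolt; interior L_c = 2.5625 − 0.9375 = 1.625, R_n = 95.063 kips/bolt. φR_n = 0.75 × (2×96.891 + 4×95.063) = 430.5 kips.
Governing: min(292.2, 430.5) = 292.2 kips → bolt shear.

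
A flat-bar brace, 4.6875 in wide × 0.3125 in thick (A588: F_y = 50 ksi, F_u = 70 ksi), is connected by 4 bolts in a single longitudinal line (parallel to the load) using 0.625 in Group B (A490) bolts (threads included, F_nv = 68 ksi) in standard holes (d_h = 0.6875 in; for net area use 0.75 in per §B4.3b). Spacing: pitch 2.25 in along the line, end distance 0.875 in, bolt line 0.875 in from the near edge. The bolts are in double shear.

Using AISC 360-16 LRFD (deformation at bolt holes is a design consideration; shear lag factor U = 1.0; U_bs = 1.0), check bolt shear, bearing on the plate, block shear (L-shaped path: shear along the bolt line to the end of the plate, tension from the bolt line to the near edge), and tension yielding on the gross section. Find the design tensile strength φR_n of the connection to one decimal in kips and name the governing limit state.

57.4 kips (block shear governs)

Bolt shear: A_b = π(0.625)²/4 = 0.3068 in². φR_n = 0.75 × 68 × 0.3068 × 4 × 2 = 125.2 kips.
Bearing (0.3125 in plate, F_u = 70 ksi): end bolts L_c = 0.875 − 0.6875/2 = 0.53125, R_n = min(1.2×0.53125×0.3125×70, 2.4×0.625×0.3125×70) = 13.945 kips/bolt; interior L_c = 2.25 − 0.6875 = 1.5625, R_n = 32.813 kips/bolt. φR_n = 0.75 × (1×13.945 + 3×32.813) = 84.3 kips.
Block shear: shear path 1×[0.875+3×2.25] = 1×7.625 in, A_gv = 2.3828, A_nv = 1×(7.625 − 3.5×0.75)×0.3125 = 1.5625 in²; tension to near edge: (0.875 − 0.5×0.75)×0.3125 = 0.15625 in². R_n = min(0.6×70×1.5625, 0.6×50×2.3828) + 1.0×70×0.15625 = min(65.625, 71.484) + 10.938 = 76.563 kips. φR_n = 0.75 × 76.563 = 57.4 kips.
Tension yield (gross): A_g = 4.6875×0.3125 = 1.4648 in². φR_n = 0.90 × 50 × 1.4648 = 65.9 kips.
Governing: min(125.2, 84.3, 57.4, 65.9) = 57.4 kips → block shear.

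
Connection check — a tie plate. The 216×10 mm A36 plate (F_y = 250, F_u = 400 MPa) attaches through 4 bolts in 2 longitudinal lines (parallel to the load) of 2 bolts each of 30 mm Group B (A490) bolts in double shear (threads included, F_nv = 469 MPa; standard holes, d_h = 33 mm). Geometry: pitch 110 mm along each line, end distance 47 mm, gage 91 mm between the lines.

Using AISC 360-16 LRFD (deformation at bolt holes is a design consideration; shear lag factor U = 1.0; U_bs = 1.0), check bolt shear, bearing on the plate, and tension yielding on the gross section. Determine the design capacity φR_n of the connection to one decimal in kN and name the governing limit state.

Bolt shear: A_b = π(30)²/4 = 706.86 mm². φR_n = 0.75 × 469 × 706.86 × 4 × 2 = 1989.1 kN.
Bearing (10 mm plate, F_u = 400 MPa): end bolts L_c = 47 − 33/2 = 30.5, R_n = min(1.2×30.5×10×400, 2.4×30×10×400) = 146.4 kN/bolt; interior L_c = 110 − 33 = 77, R_n = 288 kN/bolt. φR_n = 0.75 × (2×146.4 + 2×288) = 651.6 kN.
Tension yield (gross): A_g = 216×10 = 2160 mm². φR_n = 0.90 × 250 × 2160 = 486.0 kN.
Governing: min(1989.1, 651.6, 486.0) = 486.0 kN → gross-section yield.

486.0 kN (gross-section yield governs)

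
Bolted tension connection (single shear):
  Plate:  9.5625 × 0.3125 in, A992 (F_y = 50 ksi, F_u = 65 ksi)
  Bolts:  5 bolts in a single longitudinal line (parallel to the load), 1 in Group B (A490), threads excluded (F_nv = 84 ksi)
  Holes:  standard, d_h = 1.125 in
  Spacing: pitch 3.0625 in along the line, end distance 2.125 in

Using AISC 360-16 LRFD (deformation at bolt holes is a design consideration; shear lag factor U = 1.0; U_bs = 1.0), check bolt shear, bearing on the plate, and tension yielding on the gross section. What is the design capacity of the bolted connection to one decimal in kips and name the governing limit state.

Bolt shear: A_b = π(1)²/4 = 0.7854 in². φR_n = 0.75 × 84 × 0.7854 × 5 × 1 = 247.4 kips.
Bearing (0.3125 in plate, F_u = 65 ksi): end bolts L_c = 2.125 − 1.125/2 = 1.5625, R_n = min(1.2×1.5625×0.3125×65, 2.4×1×0.3125×65) = 38.086 kips/bolt; interior L_c = 3.0625 − 1.125 = 1.9375, R_n = 47.227 kips/bolt. φR_n = 0.75 × (1×38.086 + 4×47.227) = 170.2 kips.
Tension yield (gross): A_g = 9.5625×0.3125 = 2.9883 in². φR_n = 0.90 × 50 × 2.9883 = 134.5 kips.
Governing: min(247.4, 170.2, 134.5) = 134.5 kips → gross-section yield.

134.5 kips (gross-section yield governs)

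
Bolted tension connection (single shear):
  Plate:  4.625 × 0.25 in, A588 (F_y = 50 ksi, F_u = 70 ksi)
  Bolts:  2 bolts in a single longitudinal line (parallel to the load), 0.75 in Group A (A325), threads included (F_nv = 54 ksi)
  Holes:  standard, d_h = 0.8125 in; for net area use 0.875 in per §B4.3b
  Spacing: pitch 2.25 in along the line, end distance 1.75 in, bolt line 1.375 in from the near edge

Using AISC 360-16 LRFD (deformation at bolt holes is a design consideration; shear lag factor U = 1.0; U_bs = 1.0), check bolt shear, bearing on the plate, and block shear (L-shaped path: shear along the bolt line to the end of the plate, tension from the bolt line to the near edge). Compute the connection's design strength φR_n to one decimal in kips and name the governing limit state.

Bolt shear: A_b = π(0.75)²/4 = 0.44179 in². φR_n = 0.75 × 54 × 0.44179 × 2 × 1 = 35.8 kips.
Bearing (0.25 in plate, F_u = 70 ksi): end bolts L_c = 1.75 − 0.8125/2 = 1.34375, R_n = min(1.2×1.34375×0.25×70, 2.4×0.75×0.25×70) = 28.219 kips/bolt; interior L_c = 2.25 − 0.8125 = 1.4375, R_n = 30.188 kips/bolt. φR_n = 0.75 × (1×28.219 + 1×30.188) = 43.8 kips.
Block shear: shear path 1×[1.75+1×2.25] = 1×4 in, A_gv = 1, A_nv = 1×(4 − 1.5×0.875)×0.25 = 0.67188 in²; tension to near edge: (1.375 − 0.5×0.875)×0.25 = 0.23438 in². R_n = min(0.6×70×0.67188, 0.6×50×1) + 1.0×70×0.23438 = min(28.219, 30) + 16.407 = 44.626 kips. φR_n = 0.75 × 44.626 = 33.5 kips.
Governing: min(35.8, 43.8, 33.5) = 33.5 kips → block shear.

33.5 kips (block shear governs)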